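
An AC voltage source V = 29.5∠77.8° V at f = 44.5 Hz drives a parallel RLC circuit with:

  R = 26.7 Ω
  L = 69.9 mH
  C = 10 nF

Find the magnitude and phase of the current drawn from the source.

Step 1 — Angular frequency: ω = 2π·f = 2π·44.5 = 279.6 rad/s.
Step 2 — Component impedances:
  R: Z = R = 26.7 Ω
  L: Z = jωL = j·279.6·0.0699 = 0 + j19.54 Ω
  C: Z = 1/(jωC) = -j/(ω·C) = 0 - j3.577e+05 Ω
Step 3 — Parallel combination: 1/Z_total = 1/R + 1/L + 1/C; Z_total = 9.316 + j12.73 Ω = 15.77∠53.8° Ω.
Step 4 — Source phasor: V = 29.5∠77.8° V = 6.234 + j28.83 V.
Step 5 — Ohm's law: I = V / Z_total = (6.234 + j28.83) / (9.316 + j12.73) = 1.709 + j0.761 A.
Step 6 — Convert to polar: |I| = 1.871 A, ∠I = 24.0°.

I = 1.871∠24.0° A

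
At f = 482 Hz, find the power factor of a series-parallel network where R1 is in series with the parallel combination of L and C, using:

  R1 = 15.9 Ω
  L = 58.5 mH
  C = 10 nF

Step 1 — Angular frequency: ω = 2π·f = 2π·482 = 3028 rad/s.
Step 2 — Component impedances:
  R1: Z = R = 15.9 Ω
  L: Z = jωL = j·3028·0.0585 = 0 + j177.2 Ω
  C: Z = 1/(jωC) = -j/(ω·C) = 0 - j3.302e+04 Ω
Step 3 — Parallel branch: L || C = 1/(1/L + 1/C) = 0 + j178.1 Ω.
Step 4 — Series with R1: Z_total = R1 + (L || C) = 15.9 + j178.1 Ω = 178.8∠84.9° Ω.
Step 5 — Power factor: PF = cos(φ) = Re(Z)/|Z| = 15.9/178.83 = 0.08891.
Step 6 — Type: Im(Z) = 178.1 ⇒ lagging (phase φ = 84.9°).

PF = 0.08891 (lagging, φ = 84.9°)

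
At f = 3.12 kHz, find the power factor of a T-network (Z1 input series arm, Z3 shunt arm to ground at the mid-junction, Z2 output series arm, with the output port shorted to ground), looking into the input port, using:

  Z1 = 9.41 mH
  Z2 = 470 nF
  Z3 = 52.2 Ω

Step 1 — Angular frequency: ω = 2π·f = 2π·3120 = 1.96e+04 rad/s.
Step 2 — Component impedances:
  Z1: Z = jωL = j·1.96e+04·0.00941 = 0 + j184.5 Ω
  Z2: Z = 1/(jωC) = -j/(ω·C) = 0 - j108.5 Ω
  Z3: Z = R = 52.2 Ω
Step 3 — With the output port shorted to ground, the output series arm Z2 runs from the junction to ground; the shunt arm Z3 also runs from the junction to ground. They appear in parallel: Z3 || Z2 = 42.39 - j20.39 Ω.
Step 4 — Series with input arm Z1: Z_in = Z1 + (Z3 || Z2) = 42.39 + j164.1 Ω = 169.5∠75.5° Ω.
Step 5 — Power factor: PF = cos(φ) = Re(Z)/|Z| = 42.394/169.47 = 0.2502.
Step 6 — Type: Im(Z) = 164.1 ⇒ lagging (phase φ = 75.5°).

PF = 0.2502 (lagging, φ = 75.5°)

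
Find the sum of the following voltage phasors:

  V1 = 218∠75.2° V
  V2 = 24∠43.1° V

Step 1 — Convert each phasor to rectangular form:
  V1 = 218·(cos(75.2°) + j·sin(75.2°)) = 55.69 + j210.8 V
  V2 = 24·(cos(43.1°) + j·sin(43.1°)) = 17.52 + j16.4 V
Step 2 — Sum components: V_total = 73.21 + j227.2 V.
Step 3 — Convert to polar: |V_total| = 238.7 V, ∠V_total = 72.1°.

V_total = 238.7∠72.1° V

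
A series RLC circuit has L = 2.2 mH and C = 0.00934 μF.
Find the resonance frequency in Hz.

Step 1 — Resonance condition Im(Z)=0 gives ω₀ = 1/√(LC).
Step 2 — ω₀ = 1/√(0.0022·9.34e-09) = 2.206e+05 rad/s.
Step 3 — f₀ = ω₀/(2π) = 3.511e+04 Hz.

f₀ = 3.511e+04 Hz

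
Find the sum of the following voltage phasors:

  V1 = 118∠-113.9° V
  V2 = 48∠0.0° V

Step 1 — Convert each phasor to rectangular form:
  V1 = 118·(cos(-113.9°) + j·sin(-113.9°)) = -47.81 - j107.9 V
  V2 = 48·(cos(0.0°) + j·sin(0.0°)) = 48 V
Step 2 — Sum components: V_total = 0.1933 - j107.9 V.
Step 3 — Convert to polar: |V_total| = 107.9 V, ∠V_total = -89.9°.

V_total = 107.9∠-89.9° V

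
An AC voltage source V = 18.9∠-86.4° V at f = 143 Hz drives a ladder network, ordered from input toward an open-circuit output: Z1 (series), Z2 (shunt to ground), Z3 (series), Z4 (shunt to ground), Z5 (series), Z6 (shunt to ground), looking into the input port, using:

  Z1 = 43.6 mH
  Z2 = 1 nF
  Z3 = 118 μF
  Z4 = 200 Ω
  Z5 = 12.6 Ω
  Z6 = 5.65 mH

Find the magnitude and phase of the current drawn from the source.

Step 1 — Angular frequency: ω = 2π·f = 2π·143 = 898.5 rad/s.
Step 2 — Component impedances:
  Z1: Z = jωL = j·898.5·0.0436 = 0 + j39.17 Ω
  Z2: Z = 1/(jωC) = -j/(ω·C) = 0 - j1.113e+06 Ω
  Z3: Z = 1/(jωC) = -j/(ω·C) = 0 - j9.432 Ω
  Z4: Z = R = 200 Ω
  Z5: Z = R = 12.6 Ω
  Z6: Z = jωL = j·898.5·0.00565 = 0 + j5.076 Ω
Step 3 — Ladder network (open output): work backward from the far end, alternating series and parallel combinations. Z_in = 11.96 + j34.23 Ω = 36.26∠70.7° Ω.
Step 4 — Source phasor: V = 18.9∠-86.4° V = 1.187 - j18.86 V.
Step 5 — Ohm's law: I = V / Z_total = (1.187 - j18.86) / (11.96 + j34.23) = -0.4803 - j0.2025 A.
Step 6 — Convert to polar: |I| = 0.5212 A, ∠I = -157.1°.

I = 0.5212∠-157.1° A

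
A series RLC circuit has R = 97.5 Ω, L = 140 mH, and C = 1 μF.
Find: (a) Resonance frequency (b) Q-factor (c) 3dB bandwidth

Step 1 — Resonance: ω₀ = 1/√(LC) = 1/√(0.14·1e-06) = 2673 rad/s.
Step 2 — f₀ = ω₀/(2π) = 425.4 Hz.
Step 3 — Series Q: Q = ω₀L/R = 2673·0.14/97.5 = 3.838.
Step 4 — Bandwidth: Δω = ω₀/Q = 696.4 rad/s; BW = Δω/(2π) = 110.8 Hz.

(a) f₀ = 425.4 Hz  (b) Q = 3.838  (c) BW = 110.8 Hz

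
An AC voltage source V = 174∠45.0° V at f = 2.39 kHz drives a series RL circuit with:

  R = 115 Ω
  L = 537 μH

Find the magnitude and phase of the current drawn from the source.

Step 1 — Angular frequency: ω = 2π·f = 2π·2390 = 1.502e+04 rad/s.
Step 2 — Component impedances:
  R: Z = R = 115 Ω
  L: Z = jωL = j·1.502e+04·0.000537 = 0 + j8.064 Ω
Step 3 — Series combination: Z_total = R + L = 115 + j8.064 Ω = 115.3∠4.0° Ω.
Step 4 — Source phasor: V = 174∠45.0° V = 123 + j123 V.
Step 5 — Ohm's law: I = V / Z_total = (123 + j123) / (115 + j8.064) = 1.139 + j0.99 A.
Step 6 — Convert to polar: |I| = 1.509 A, ∠I = 41.0°.

I = 1.509∠41.0° A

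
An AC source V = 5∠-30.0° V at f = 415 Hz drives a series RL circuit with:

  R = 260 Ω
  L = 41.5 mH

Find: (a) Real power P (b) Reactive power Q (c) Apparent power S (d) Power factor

Step 1 — Angular frequency: ω = 2π·f = 2π·415 = 2608 rad/s.
Step 2 — Component impedances:
  R: Z = R = 260 Ω
  L: Z = jωL = j·2608·0.0415 = 0 + j108.2 Ω
Step 3 — Series combination: Z_total = R + L = 260 + j108.2 Ω = 281.6∠22.6° Ω.
Step 4 — Source phasor: V = 5∠-30.0° V = 4.33 - j2.5 V.
Step 5 — Current: I = V / Z = 0.01078 - j0.0141 A = 0.01775∠-52.6° A.
Step 6 — Complex power: S = V·I* = 0.08196 + j0.03411 VA.
Step 7 — Real power: P = Re(S) = 0.08196 W.
Step 8 — Reactive power: Q = Im(S) = 0.03411 VAR.
Step 9 — Apparent power: |S| = 0.08877 VA.
Step 10 — Power factor: PF = P/|S| = 0.9232 (lagging).

(a) P = 0.08196 W  (b) Q = 0.03411 VAR  (c) S = 0.08877 VA  (d) PF = 0.9232 (lagging)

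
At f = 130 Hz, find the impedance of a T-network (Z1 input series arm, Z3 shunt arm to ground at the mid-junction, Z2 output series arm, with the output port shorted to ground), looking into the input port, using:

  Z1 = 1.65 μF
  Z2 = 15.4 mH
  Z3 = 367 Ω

Step 1 — Angular frequency: ω = 2π·f = 2π·130 = 816.8 rad/s.
Step 2 — Component impedances:
  Z1: Z = 1/(jωC) = -j/(ω·C) = 0 - j742 Ω
  Z2: Z = jωL = j·816.8·0.0154 = 0 + j12.58 Ω
  Z3: Z = R = 367 Ω
Step 3 — With the output port shorted to ground, the output series arm Z2 runs from the junction to ground; the shunt arm Z3 also runs from the junction to ground. They appear in parallel: Z3 || Z2 = 0.4306 + j12.56 Ω.
Step 4 — Series with input arm Z1: Z_in = Z1 + (Z3 || Z2) = 0.4306 - j729.4 Ω = 729.4∠-90.0° Ω.

Z = 0.4306 - j729.4 Ω = 729.4∠-90.0° Ω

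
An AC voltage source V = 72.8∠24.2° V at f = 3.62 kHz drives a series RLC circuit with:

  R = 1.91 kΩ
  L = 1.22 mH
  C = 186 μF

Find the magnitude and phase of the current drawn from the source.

Step 1 — Angular frequency: ω = 2π·f = 2π·3620 = 2.275e+04 rad/s.
Step 2 — Component impedances:
  R: Z = R = 1910 Ω
  L: Z = jωL = j·2.275e+04·0.00122 = 0 + j27.75 Ω
  C: Z = 1/(jωC) = -j/(ω·C) = 0 - j0.2364 Ω
Step 3 — Series combination: Z_total = R + L + C = 1910 + j27.51 Ω = 1910∠0.8° Ω.
Step 4 — Source phasor: V = 72.8∠24.2° V = 66.4 + j29.84 V.
Step 5 — Ohm's law: I = V / Z_total = (66.4 + j29.84) / (1910 + j27.51) = 0.03498 + j0.01512 A.
Step 6 — Convert to polar: |I| = 0.03811 A, ∠I = 23.4°.

I = 0.03811∠23.4° A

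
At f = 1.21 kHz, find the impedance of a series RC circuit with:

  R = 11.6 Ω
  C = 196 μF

Step 1 — Angular frequency: ω = 2π·f = 2π·1210 = 7603 rad/s.
Step 2 — Component impedances:
  R: Z = R = 11.6 Ω
  C: Z = 1/(jωC) = -j/(ω·C) = 0 - j0.6711 Ω
Step 3 — Series combination: Z_total = R + C = 11.6 - j0.6711 Ω = 11.62∠-3.3° Ω.

Z = 11.6 - j0.6711 Ω = 11.62∠-3.3° Ω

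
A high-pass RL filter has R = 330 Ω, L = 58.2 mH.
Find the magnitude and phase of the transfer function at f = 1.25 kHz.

Step 1 — Angular frequency: ω = 2π·1250 = 7854 rad/s.
Step 2 — Transfer function: H(jω) = jωL/(R + jωL).
Step 3 — Numerator jωL = j·457.1; denominator R + jωL = 330 + j457.1.
Step 4 — H = 0.6574 + j0.4746.
Step 5 — Magnitude: |H| = 0.8108 (-1.8 dB); phase: φ = 35.8°.

|H| = 0.8108 (-1.8 dB), φ = 35.8°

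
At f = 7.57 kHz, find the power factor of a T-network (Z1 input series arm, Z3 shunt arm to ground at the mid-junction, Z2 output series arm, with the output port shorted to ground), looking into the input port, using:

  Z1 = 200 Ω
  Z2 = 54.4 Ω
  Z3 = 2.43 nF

Step 1 — Angular frequency: ω = 2π·f = 2π·7570 = 4.756e+04 rad/s.
Step 2 — Component impedances:
  Z1: Z = R = 200 Ω
  Z2: Z = R = 54.4 Ω
  Z3: Z = 1/(jωC) = -j/(ω·C) = 0 - j8652 Ω
Step 3 — With the output port shorted to ground, the output series arm Z2 runs from the junction to ground; the shunt arm Z3 also runs from the junction to ground. They appear in parallel: Z3 || Z2 = 54.4 - j0.342 Ω.
Step 4 — Series with input arm Z1: Z_in = Z1 + (Z3 || Z2) = 254.4 - j0.342 Ω = 254.4∠-0.1° Ω.
Step 5 — Power factor: PF = cos(φ) = Re(Z)/|Z| = 254.4/254.4 = 1.
Step 6 — Type: Im(Z) = -0.342 ⇒ leading (phase φ = -0.1°).

PF = 1 (leading, φ = -0.1°)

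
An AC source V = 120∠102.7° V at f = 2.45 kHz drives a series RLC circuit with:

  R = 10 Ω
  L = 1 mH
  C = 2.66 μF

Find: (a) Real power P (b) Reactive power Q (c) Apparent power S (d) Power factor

Step 1 — Angular frequency: ω = 2π·f = 2π·2450 = 1.539e+04 rad/s.
Step 2 — Component impedances:
  R: Z = R = 10 Ω
  L: Z = jωL = j·1.539e+04·0.001 = 0 + j15.39 Ω
  C: Z = 1/(jωC) = -j/(ω·C) = 0 - j24.42 Ω
Step 3 — Series combination: Z_total = R + L + C = 10 - j9.028 Ω = 13.47∠-42.1° Ω.
Step 4 — Source phasor: V = 120∠102.7° V = -26.38 + j117.1 V.
Step 5 — Current: I = V / Z = -7.276 + j5.138 A = 8.907∠144.8° A.
Step 6 — Complex power: S = V·I* = 793.4 - j716.2 VA.
Step 7 — Real power: P = Re(S) = 793.4 W.
Step 8 — Reactive power: Q = Im(S) = -716.2 VAR.
Step 9 — Apparent power: |S| = 1069 VA.
Step 10 — Power factor: PF = P/|S| = 0.7423 (leading).

(a) P = 793.4 W  (b) Q = -716.2 VAR  (c) S = 1069 VA  (d) PF = 0.7423 (leading)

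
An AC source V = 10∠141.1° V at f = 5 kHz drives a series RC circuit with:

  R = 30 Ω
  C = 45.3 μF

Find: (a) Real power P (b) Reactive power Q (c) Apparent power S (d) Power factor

Step 1 — Angular frequency: ω = 2π·f = 2π·5000 = 3.142e+04 rad/s.
Step 2 — Component impedances:
  R: Z = R = 30 Ω
  C: Z = 1/(jωC) = -j/(ω·C) = 0 - j0.7027 Ω
Step 3 — Series combination: Z_total = R + C = 30 - j0.7027 Ω = 30.01∠-1.3° Ω.
Step 4 — Source phasor: V = 10∠141.1° V = -7.782 + j6.28 V.
Step 5 — Current: I = V / Z = -0.2642 + j0.2031 A = 0.3332∠142.4° A.
Step 6 — Complex power: S = V·I* = 3.332 - j0.07803 VA.
Step 7 — Real power: P = Re(S) = 3.332 W.
Step 8 — Reactive power: Q = Im(S) = -0.07803 VAR.
Step 9 — Apparent power: |S| = 3.332 VA.
Step 10 — Power factor: PF = P/|S| = 0.9997 (leading).

(a) P = 3.332 W  (b) Q = -0.07803 VAR  (c) S = 3.332 VA  (d) PF = 0.9997 (leading)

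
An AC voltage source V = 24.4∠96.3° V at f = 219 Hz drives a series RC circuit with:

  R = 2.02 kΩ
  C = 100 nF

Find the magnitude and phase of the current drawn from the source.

Step 1 — Angular frequency: ω = 2π·f = 2π·219 = 1376 rad/s.
Step 2 — Component impedances:
  R: Z = R = 2020 Ω
  C: Z = 1/(jωC) = -j/(ω·C) = 0 - j7267 Ω
Step 3 — Series combination: Z_total = R + C = 2020 - j7267 Ω = 7543∠-74.5° Ω.
Step 4 — Source phasor: V = 24.4∠96.3° V = -2.678 + j24.25 V.
Step 5 — Ohm's law: I = V / Z_total = (-2.678 + j24.25) / (2020 - j7267) = -0.003193 + j0.0005191 A.
Step 6 — Convert to polar: |I| = 0.003235 A, ∠I = 170.8°.

I = 0.003235∠170.8° A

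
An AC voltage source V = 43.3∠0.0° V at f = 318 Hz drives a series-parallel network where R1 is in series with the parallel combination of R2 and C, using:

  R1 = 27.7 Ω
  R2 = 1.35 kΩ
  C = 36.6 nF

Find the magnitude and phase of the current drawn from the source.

Step 1 — Angular frequency: ω = 2π·f = 2π·318 = 1998 rad/s.
Step 2 — Component impedances:
  R1: Z = R = 27.7 Ω
  R2: Z = R = 1350 Ω
  C: Z = 1/(jωC) = -j/(ω·C) = 0 - j1.367e+04 Ω
Step 3 — Parallel branch: R2 || C = 1/(1/R2 + 1/C) = 1337 - j132 Ω.
Step 4 — Series with R1: Z_total = R1 + (R2 || C) = 1365 - j132 Ω = 1371∠-5.5° Ω.
Step 5 — Source phasor: V = 43.3∠0.0° V = 43.3 V.
Step 6 — Ohm's law: I = V / Z_total = (43.3) / (1365 - j132) = 0.03144 + j0.00304 A.
Step 7 — Convert to polar: |I| = 0.03158 A, ∠I = 5.5°.

I = 0.03158∠5.5° A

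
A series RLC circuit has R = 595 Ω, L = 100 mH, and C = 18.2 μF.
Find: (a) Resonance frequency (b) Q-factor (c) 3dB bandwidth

Step 1 — Resonance: ω₀ = 1/√(LC) = 1/√(0.1·1.82e-05) = 741.2 rad/s.
Step 2 — f₀ = ω₀/(2π) = 118 Hz.
Step 3 — Series Q: Q = ω₀L/R = 741.2·0.1/595 = 0.1246.
Step 4 — Bandwidth: Δω = ω₀/Q = 5950 rad/s; BW = Δω/(2π) = 947 Hz.

(a) f₀ = 118 Hz  (b) Q = 0.1246  (c) BW = 947 Hz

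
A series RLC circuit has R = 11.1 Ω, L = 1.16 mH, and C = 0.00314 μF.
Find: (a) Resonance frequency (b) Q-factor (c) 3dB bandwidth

Step 1 — Resonance condition Im(Z)=0 gives ω₀ = 1/√(LC).
Step 2 — ω₀ = 1/√(0.00116·3.14e-09) = 5.24e+05 rad/s.
Step 3 — f₀ = ω₀/(2π) = 8.339e+04 Hz.
Step 4 — Series Q: Q = ω₀L/R = 5.24e+05·0.00116/11.1 = 54.76.
Step 5 — 3dB bandwidth: Δω = ω₀/Q = 9569 rad/s; BW = Δω/(2π) = 1523 Hz.

(a) f₀ = 8.339e+04 Hz  (b) Q = 54.76  (c) BW = 1523 Hz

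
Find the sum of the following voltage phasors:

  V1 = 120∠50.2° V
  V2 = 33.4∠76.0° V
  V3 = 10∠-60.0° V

Step 1 — Convert each phasor to rectangular form:
  V1 = 120·(cos(50.2°) + j·sin(50.2°)) = 76.81 + j92.19 V
  V2 = 33.4·(cos(76.0°) + j·sin(76.0°)) = 8.08 + j32.41 V
  V3 = 10·(cos(-60.0°) + j·sin(-60.0°)) = 5 - j8.66 V
Step 2 — Sum components: V_total = 89.89 + j115.9 V.
Step 3 — Convert to polar: |V_total| = 146.7 V, ∠V_total = 52.2°.

V_total = 146.7∠52.2° V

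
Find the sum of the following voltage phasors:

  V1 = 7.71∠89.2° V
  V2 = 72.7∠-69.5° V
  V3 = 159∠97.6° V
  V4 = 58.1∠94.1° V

Step 1 — Convert each phasor to rectangular form:
  V1 = 7.71·(cos(89.2°) + j·sin(89.2°)) = 0.1076 + j7.709 V
  V2 = 72.7·(cos(-69.5°) + j·sin(-69.5°)) = 25.46 - j68.1 V
  V3 = 159·(cos(97.6°) + j·sin(97.6°)) = -21.03 + j157.6 V
  V4 = 58.1·(cos(94.1°) + j·sin(94.1°)) = -4.154 + j57.95 V
Step 2 — Sum components: V_total = 0.385 + j155.2 V.
Step 3 — Convert to polar: |V_total| = 155.2 V, ∠V_total = 89.9°.

V_total = 155.2∠89.9° V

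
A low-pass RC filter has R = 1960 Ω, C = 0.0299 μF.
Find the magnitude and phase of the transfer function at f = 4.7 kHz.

Step 1 — Angular frequency: ω = 2π·4700 = 2.953e+04 rad/s.
Step 2 — Transfer function: H(jω) = 1/(1 + jωRC).
Step 3 — Denominator: 1 + jωRC = 1 + j·2.953e+04·1960·2.99e-08 = 1 + j1.731.
Step 4 — H = 0.2503 - j0.4332.
Step 5 — Magnitude: |H| = 0.5003 (-6.0 dB); phase: φ = -60.0°.

|H| = 0.5003 (-6.0 dB), φ = -60.0°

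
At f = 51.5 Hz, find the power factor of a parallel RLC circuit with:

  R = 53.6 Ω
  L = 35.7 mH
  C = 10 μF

Step 1 — Angular frequency: ω = 2π·f = 2π·51.5 = 323.6 rad/s.
Step 2 — Component impedances:
  R: Z = R = 53.6 Ω
  L: Z = jωL = j·323.6·0.0357 = 0 + j11.55 Ω
  C: Z = 1/(jωC) = -j/(ω·C) = 0 - j309 Ω
Step 3 — Parallel combination: 1/Z_total = 1/R + 1/L + 1/C; Z_total = 2.559 + j11.43 Ω = 11.71∠77.4° Ω.
Step 4 — Power factor: PF = cos(φ) = Re(Z)/|Z| = 2.559/11.71 = 0.2185.
Step 5 — Type: Im(Z) = 11.43 ⇒ lagging (phase φ = 77.4°).

PF = 0.2185 (lagging, φ = 77.4°)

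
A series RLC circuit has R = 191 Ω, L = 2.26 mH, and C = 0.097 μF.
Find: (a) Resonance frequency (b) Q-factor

Step 1 — Resonance condition Im(Z)=0 gives ω₀ = 1/√(LC).
Step 2 — ω₀ = 1/√(0.00226·9.7e-08) = 6.754e+04 rad/s.
Step 3 — f₀ = ω₀/(2π) = 1.075e+04 Hz.
Step 4 — Series Q: Q = ω₀L/R = 6.754e+04·0.00226/191 = 0.7992.

(a) f₀ = 1.075e+04 Hz  (b) Q = 0.7992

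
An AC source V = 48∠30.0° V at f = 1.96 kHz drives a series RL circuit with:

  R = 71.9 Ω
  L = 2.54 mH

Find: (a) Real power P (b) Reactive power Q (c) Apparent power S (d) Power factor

Step 1 — Angular frequency: ω = 2π·f = 2π·1960 = 1.232e+04 rad/s.
Step 2 — Component impedances:
  R: Z = R = 71.9 Ω
  L: Z = jωL = j·1.232e+04·0.00254 = 0 + j31.28 Ω
Step 3 — Series combination: Z_total = R + L = 71.9 + j31.28 Ω = 78.41∠23.5° Ω.
Step 4 — Source phasor: V = 48∠30.0° V = 41.57 + j24 V.
Step 5 — Current: I = V / Z = 0.6082 + j0.06918 A = 0.6122∠6.5° A.
Step 6 — Complex power: S = V·I* = 26.94 + j11.72 VA.
Step 7 — Real power: P = Re(S) = 26.94 W.
Step 8 — Reactive power: Q = Im(S) = 11.72 VAR.
Step 9 — Apparent power: |S| = 29.38 VA.
Step 10 — Power factor: PF = P/|S| = 0.917 (lagging).

(a) P = 26.94 W  (b) Q = 11.72 VAR  (c) S = 29.38 VA  (d) PF = 0.917 (lagging)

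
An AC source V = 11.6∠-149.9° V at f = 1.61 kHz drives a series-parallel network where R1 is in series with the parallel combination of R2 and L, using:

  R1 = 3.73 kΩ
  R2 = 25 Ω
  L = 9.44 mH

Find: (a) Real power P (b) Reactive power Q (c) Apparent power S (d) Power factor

Step 1 — Angular frequency: ω = 2π·f = 2π·1610 = 1.012e+04 rad/s.
Step 2 — Component impedances:
  R1: Z = R = 3730 Ω
  R2: Z = R = 25 Ω
  L: Z = jωL = j·1.012e+04·0.00944 = 0 + j95.49 Ω
Step 3 — Parallel branch: R2 || L = 1/(1/R2 + 1/L) = 23.4 + j6.125 Ω.
Step 4 — Series with R1: Z_total = R1 + (R2 || L) = 3753 + j6.125 Ω = 3753∠0.1° Ω.
Step 5 — Source phasor: V = 11.6∠-149.9° V = -10.04 - j5.818 V.
Step 6 — Current: I = V / Z = -0.002676 - j0.001546 A = 0.003091∠-150.0° A.
Step 7 — Complex power: S = V·I* = 0.03585 + j5.85e-05 VA.
Step 8 — Real power: P = Re(S) = 0.03585 W.
Step 9 — Reactive power: Q = Im(S) = 5.85e-05 VAR.
Step 10 — Apparent power: |S| = 0.03585 VA.
Step 11 — Power factor: PF = P/|S| = 1 (lagging).

(a) P = 0.03585 W  (b) Q = 5.85e-05 VAR  (c) S = 0.03585 VA  (d) PF = 1 (lagging)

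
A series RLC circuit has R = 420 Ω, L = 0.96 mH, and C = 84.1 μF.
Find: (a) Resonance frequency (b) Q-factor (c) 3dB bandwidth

Step 1 — Resonance condition Im(Z)=0 gives ω₀ = 1/√(LC).
Step 2 — ω₀ = 1/√(0.00096·8.41e-05) = 3519 rad/s.
Step 3 — f₀ = ω₀/(2π) = 560.1 Hz.
Step 4 — Series Q: Q = ω₀L/R = 3519·0.00096/420 = 0.008044.
Step 5 — 3dB bandwidth: Δω = ω₀/Q = 4.375e+05 rad/s; BW = Δω/(2π) = 6.963e+04 Hz.

(a) f₀ = 560.1 Hz  (b) Q = 0.008044  (c) BW = 6.963e+04 Hz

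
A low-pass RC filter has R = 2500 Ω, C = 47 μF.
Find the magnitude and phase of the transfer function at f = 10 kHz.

Step 1 — Angular frequency: ω = 2π·1e+04 = 6.283e+04 rad/s.
Step 2 — Transfer function: H(jω) = 1/(1 + jωRC).
Step 3 — Denominator: 1 + jωRC = 1 + j·6.283e+04·2500·4.7e-05 = 1 + j7383.
Step 4 — H = 1.835e-08 - j0.0001355.
Step 5 — Magnitude: |H| = 0.0001355 (-77.4 dB); phase: φ = -90.0°.

|H| = 0.0001355 (-77.4 dB), φ = -90.0°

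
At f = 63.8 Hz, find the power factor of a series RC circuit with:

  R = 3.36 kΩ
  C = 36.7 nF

Step 1 — Angular frequency: ω = 2π·f = 2π·63.8 = 400.9 rad/s.
Step 2 — Component impedances:
  R: Z = R = 3360 Ω
  C: Z = 1/(jωC) = -j/(ω·C) = 0 - j6.797e+04 Ω
Step 3 — Series combination: Z_total = R + C = 3360 - j6.797e+04 Ω = 6.806e+04∠-87.2° Ω.
Step 4 — Power factor: PF = cos(φ) = Re(Z)/|Z| = 3360/6.806e+04 = 0.04937.
Step 5 — Type: Im(Z) = -6.797e+04 ⇒ leading (phase φ = -87.2°).

PF = 0.04937 (leading, φ = -87.2°)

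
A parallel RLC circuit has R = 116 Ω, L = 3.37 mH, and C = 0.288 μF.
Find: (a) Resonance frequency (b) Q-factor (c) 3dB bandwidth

Step 1 — Resonance: ω₀ = 1/√(LC) = 1/√(0.00337·2.88e-07) = 3.21e+04 rad/s.
Step 2 — f₀ = ω₀/(2π) = 5109 Hz.
Step 3 — Parallel Q: Q = R/(ω₀L) = 116/(3.21e+04·0.00337) = 1.072.
Step 4 — Bandwidth: Δω = ω₀/Q = 2.993e+04 rad/s; BW = Δω/(2π) = 4764 Hz.

(a) f₀ = 5109 Hz  (b) Q = 1.072  (c) BW = 4764 Hz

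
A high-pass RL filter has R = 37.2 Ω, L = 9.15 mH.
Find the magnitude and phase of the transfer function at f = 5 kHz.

Step 1 — Angular frequency: ω = 2π·5000 = 3.142e+04 rad/s.
Step 2 — Transfer function: H(jω) = jωL/(R + jωL).
Step 3 — Numerator jωL = j·287.5; denominator R + jωL = 37.2 + j287.5.
Step 4 — H = 0.9835 + j0.1273.
Step 5 — Magnitude: |H| = 0.9917 (-0.1 dB); phase: φ = 7.4°.

|H| = 0.9917 (-0.1 dB), φ = 7.4°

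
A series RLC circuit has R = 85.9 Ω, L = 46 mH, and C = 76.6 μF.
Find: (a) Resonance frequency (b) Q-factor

Step 1 — Resonance condition Im(Z)=0 gives ω₀ = 1/√(LC).
Step 2 — ω₀ = 1/√(0.046·7.66e-05) = 532.7 rad/s.
Step 3 — f₀ = ω₀/(2π) = 84.79 Hz.
Step 4 — Series Q: Q = ω₀L/R = 532.7·0.046/85.9 = 0.2853.

(a) f₀ = 84.79 Hz  (b) Q = 0.2853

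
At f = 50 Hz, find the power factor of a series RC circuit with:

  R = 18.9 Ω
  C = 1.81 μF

Step 1 — Angular frequency: ω = 2π·f = 2π·50 = 314.2 rad/s.
Step 2 — Component impedances:
  R: Z = R = 18.9 Ω
  C: Z = 1/(jωC) = -j/(ω·C) = 0 - j1759 Ω
Step 3 — Series combination: Z_total = R + C = 18.9 - j1759 Ω = 1759∠-89.4° Ω.
Step 4 — Power factor: PF = cos(φ) = Re(Z)/|Z| = 18.9/1758.7 = 0.01075.
Step 5 — Type: Im(Z) = -1759 ⇒ leading (phase φ = -89.4°).

PF = 0.01075 (leading, φ = -89.4°)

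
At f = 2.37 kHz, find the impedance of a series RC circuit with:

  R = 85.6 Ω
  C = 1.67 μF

Step 1 — Angular frequency: ω = 2π·f = 2π·2370 = 1.489e+04 rad/s.
Step 2 — Component impedances:
  R: Z = R = 85.6 Ω
  C: Z = 1/(jωC) = -j/(ω·C) = 0 - j40.21 Ω
Step 3 — Series combination: Z_total = R + C = 85.6 - j40.21 Ω = 94.57∠-25.2° Ω.

Z = 85.6 - j40.21 Ω = 94.57∠-25.2° Ω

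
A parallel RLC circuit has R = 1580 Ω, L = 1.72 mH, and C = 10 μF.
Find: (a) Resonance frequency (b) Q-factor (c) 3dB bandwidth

Step 1 — Resonance: ω₀ = 1/√(LC) = 1/√(0.00172·1e-05) = 7625 rad/s.
Step 2 — f₀ = ω₀/(2π) = 1214 Hz.
Step 3 — Parallel Q: Q = R/(ω₀L) = 1580/(7625·0.00172) = 120.5.
Step 4 — Bandwidth: Δω = ω₀/Q = 63.29 rad/s; BW = Δω/(2π) = 10.07 Hz.

(a) f₀ = 1214 Hz  (b) Q = 120.5  (c) BW = 10.07 Hz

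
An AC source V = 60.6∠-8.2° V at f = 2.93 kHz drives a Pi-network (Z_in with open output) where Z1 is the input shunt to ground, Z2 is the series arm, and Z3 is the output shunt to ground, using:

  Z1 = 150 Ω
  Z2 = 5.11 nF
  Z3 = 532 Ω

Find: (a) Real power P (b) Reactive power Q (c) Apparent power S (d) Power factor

Step 1 — Angular frequency: ω = 2π·f = 2π·2930 = 1.841e+04 rad/s.
Step 2 — Component impedances:
  Z1: Z = R = 150 Ω
  Z2: Z = 1/(jωC) = -j/(ω·C) = 0 - j1.063e+04 Ω
  Z3: Z = R = 532 Ω
Step 3 — With open output, the series arm Z2 and the output shunt Z3 appear in series to ground: Z2 + Z3 = 532 - j1.063e+04 Ω.
Step 4 — Parallel with input shunt Z1: Z_in = Z1 || (Z2 + Z3) = 149.9 - j2.108 Ω = 149.9∠-0.8° Ω.
Step 5 — Source phasor: V = 60.6∠-8.2° V = 59.98 - j8.643 V.
Step 6 — Current: I = V / Z = 0.401 - j0.05203 A = 0.4043∠-7.4° A.
Step 7 — Complex power: S = V·I* = 24.5 - j0.3446 VA.
Step 8 — Real power: P = Re(S) = 24.5 W.
Step 9 — Reactive power: Q = Im(S) = -0.3446 VAR.
Step 10 — Apparent power: |S| = 24.5 VA.
Step 11 — Power factor: PF = P/|S| = 0.9999 (leading).

(a) P = 24.5 W  (b) Q = -0.3446 VAR  (c) S = 24.5 VA  (d) PF = 0.9999 (leading)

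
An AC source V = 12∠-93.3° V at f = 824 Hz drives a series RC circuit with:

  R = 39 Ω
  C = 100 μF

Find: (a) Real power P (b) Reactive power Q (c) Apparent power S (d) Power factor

Step 1 — Angular frequency: ω = 2π·f = 2π·824 = 5177 rad/s.
Step 2 — Component impedances:
  R: Z = R = 39 Ω
  C: Z = 1/(jωC) = -j/(ω·C) = 0 - j1.931 Ω
Step 3 — Series combination: Z_total = R + C = 39 - j1.931 Ω = 39.05∠-2.8° Ω.
Step 4 — Source phasor: V = 12∠-93.3° V = -0.6908 - j11.98 V.
Step 5 — Current: I = V / Z = -0.002493 - j0.3073 A = 0.3073∠-90.5° A.
Step 6 — Complex power: S = V·I* = 3.683 - j0.1824 VA.
Step 7 — Real power: P = Re(S) = 3.683 W.
Step 8 — Reactive power: Q = Im(S) = -0.1824 VAR.
Step 9 — Apparent power: |S| = 3.688 VA.
Step 10 — Power factor: PF = P/|S| = 0.9988 (leading).

(a) P = 3.683 W  (b) Q = -0.1824 VAR  (c) S = 3.688 VA  (d) PF = 0.9988 (leading)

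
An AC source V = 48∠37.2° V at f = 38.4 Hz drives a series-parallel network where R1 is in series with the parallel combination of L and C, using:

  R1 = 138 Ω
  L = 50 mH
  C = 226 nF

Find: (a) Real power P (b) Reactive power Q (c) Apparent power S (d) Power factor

Step 1 — Angular frequency: ω = 2π·f = 2π·38.4 = 241.3 rad/s.
Step 2 — Component impedances:
  R1: Z = R = 138 Ω
  L: Z = jωL = j·241.3·0.05 = 0 + j12.06 Ω
  C: Z = 1/(jωC) = -j/(ω·C) = 0 - j1.834e+04 Ω
Step 3 — Parallel branch: L || C = 1/(1/L + 1/C) = 0 + j12.07 Ω.
Step 4 — Series with R1: Z_total = R1 + (L || C) = 138 + j12.07 Ω = 138.5∠5.0° Ω.
Step 5 — Source phasor: V = 48∠37.2° V = 38.23 + j29.02 V.
Step 6 — Current: I = V / Z = 0.2932 + j0.1846 A = 0.3465∠32.2° A.
Step 7 — Complex power: S = V·I* = 16.57 + j1.449 VA.
Step 8 — Real power: P = Re(S) = 16.57 W.
Step 9 — Reactive power: Q = Im(S) = 1.449 VAR.
Step 10 — Apparent power: |S| = 16.63 VA.
Step 11 — Power factor: PF = P/|S| = 0.9962 (lagging).

(a) P = 16.57 W  (b) Q = 1.449 VAR  (c) S = 16.63 VA  (d) PF = 0.9962 (lagging)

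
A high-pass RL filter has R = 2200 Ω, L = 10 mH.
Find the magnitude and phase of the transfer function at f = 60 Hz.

Step 1 — Angular frequency: ω = 2π·60 = 377 rad/s.
Step 2 — Transfer function: H(jω) = jωL/(R + jωL).
Step 3 — Numerator jωL = j·3.77; denominator R + jωL = 2200 + j3.77.
Step 4 — H = 2.936e-06 + j0.001714.
Step 5 — Magnitude: |H| = 0.001714 (-55.3 dB); phase: φ = 89.9°.

|H| = 0.001714 (-55.3 dB), φ = 89.9°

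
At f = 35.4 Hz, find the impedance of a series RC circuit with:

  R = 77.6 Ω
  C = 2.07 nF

Step 1 — Angular frequency: ω = 2π·f = 2π·35.4 = 222.4 rad/s.
Step 2 — Component impedances:
  R: Z = R = 77.6 Ω
  C: Z = 1/(jωC) = -j/(ω·C) = 0 - j2.172e+06 Ω
Step 3 — Series combination: Z_total = R + C = 77.6 - j2.172e+06 Ω = 2.172e+06∠-90.0° Ω.

Z = 77.6 - j2.172e+06 Ω = 2.172e+06∠-90.0° Ω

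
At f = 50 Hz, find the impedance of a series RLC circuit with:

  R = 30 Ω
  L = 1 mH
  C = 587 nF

Step 1 — Angular frequency: ω = 2π·f = 2π·50 = 314.2 rad/s.
Step 2 — Component impedances:
  R: Z = R = 30 Ω
  L: Z = jωL = j·314.2·0.001 = 0 + j0.3142 Ω
  C: Z = 1/(jωC) = -j/(ω·C) = 0 - j5423 Ω
Step 3 — Series combination: Z_total = R + L + C = 30 - j5422 Ω = 5422∠-89.7° Ω.

Z = 30 - j5422 Ω = 5422∠-89.7° Ω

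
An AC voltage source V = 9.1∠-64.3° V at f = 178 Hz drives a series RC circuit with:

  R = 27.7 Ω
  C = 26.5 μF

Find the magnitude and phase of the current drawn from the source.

Step 1 — Angular frequency: ω = 2π·f = 2π·178 = 1118 rad/s.
Step 2 — Component impedances:
  R: Z = R = 27.7 Ω
  C: Z = 1/(jωC) = -j/(ω·C) = 0 - j33.74 Ω
Step 3 — Series combination: Z_total = R + C = 27.7 - j33.74 Ω = 43.65∠-50.6° Ω.
Step 4 — Source phasor: V = 9.1∠-64.3° V = 3.946 - j8.2 V.
Step 5 — Ohm's law: I = V / Z_total = (3.946 - j8.2) / (27.7 - j33.74) = 0.2025 - j0.04932 A.
Step 6 — Convert to polar: |I| = 0.2085 A, ∠I = -13.7°.

I = 0.2085∠-13.7° A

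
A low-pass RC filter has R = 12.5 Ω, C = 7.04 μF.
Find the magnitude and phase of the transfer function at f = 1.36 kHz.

Step 1 — Angular frequency: ω = 2π·1360 = 8545 rad/s.
Step 2 — Transfer function: H(jω) = 1/(1 + jωRC).
Step 3 — Denominator: 1 + jωRC = 1 + j·8545·12.5·7.04e-06 = 1 + j0.752.
Step 4 — H = 0.6388 - j0.4804.
Step 5 — Magnitude: |H| = 0.7992 (-1.9 dB); phase: φ = -36.9°.

|H| = 0.7992 (-1.9 dB), φ = -36.9°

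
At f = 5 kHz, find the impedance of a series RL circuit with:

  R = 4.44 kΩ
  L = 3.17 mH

Step 1 — Angular frequency: ω = 2π·f = 2π·5000 = 3.142e+04 rad/s.
Step 2 — Component impedances:
  R: Z = R = 4440 Ω
  L: Z = jωL = j·3.142e+04·0.00317 = 0 + j99.59 Ω
Step 3 — Series combination: Z_total = R + L = 4440 + j99.59 Ω = 4441∠1.3° Ω.

Z = 4440 + j99.59 Ω = 4441∠1.3° Ω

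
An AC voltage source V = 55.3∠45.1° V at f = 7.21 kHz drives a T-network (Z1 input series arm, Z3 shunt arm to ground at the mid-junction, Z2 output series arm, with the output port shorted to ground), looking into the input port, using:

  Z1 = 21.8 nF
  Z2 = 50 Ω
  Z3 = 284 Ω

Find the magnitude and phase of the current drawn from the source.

Step 1 — Angular frequency: ω = 2π·f = 2π·7210 = 4.53e+04 rad/s.
Step 2 — Component impedances:
  Z1: Z = 1/(jωC) = -j/(ω·C) = 0 - j1013 Ω
  Z2: Z = R = 50 Ω
  Z3: Z = R = 284 Ω
Step 3 — With the output port shorted to ground, the output series arm Z2 runs from the junction to ground; the shunt arm Z3 also runs from the junction to ground. They appear in parallel: Z3 || Z2 = 42.51 Ω.
Step 4 — Series with input arm Z1: Z_in = Z1 + (Z3 || Z2) = 42.51 - j1013 Ω = 1013∠-87.6° Ω.
Step 5 — Source phasor: V = 55.3∠45.1° V = 39.03 + j39.17 V.
Step 6 — Ohm's law: I = V / Z_total = (39.03 + j39.17) / (42.51 - j1013) = -0.037 + j0.0401 A.
Step 7 — Convert to polar: |I| = 0.05457 A, ∠I = 132.7°.

I = 0.05457∠132.7° A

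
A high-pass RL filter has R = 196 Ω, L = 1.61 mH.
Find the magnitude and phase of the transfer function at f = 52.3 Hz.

Step 1 — Angular frequency: ω = 2π·52.3 = 328.6 rad/s.
Step 2 — Transfer function: H(jω) = jωL/(R + jωL).
Step 3 — Numerator jωL = j·0.5291; denominator R + jωL = 196 + j0.5291.
Step 4 — H = 7.286e-06 + j0.002699.
Step 5 — Magnitude: |H| = 0.002699 (-51.4 dB); phase: φ = 89.8°.

|H| = 0.002699 (-51.4 dB), φ = 89.8°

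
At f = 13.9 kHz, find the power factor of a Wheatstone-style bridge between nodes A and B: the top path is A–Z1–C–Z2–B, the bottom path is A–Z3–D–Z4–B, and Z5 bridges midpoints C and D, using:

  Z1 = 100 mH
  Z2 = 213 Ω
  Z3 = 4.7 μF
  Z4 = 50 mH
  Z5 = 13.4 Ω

Step 1 — Angular frequency: ω = 2π·f = 2π·1.39e+04 = 8.734e+04 rad/s.
Step 2 — Component impedances:
  Z1: Z = jωL = j·8.734e+04·0.1 = 0 + j8734 Ω
  Z2: Z = R = 213 Ω
  Z3: Z = 1/(jωC) = -j/(ω·C) = 0 - j2.436 Ω
  Z4: Z = jωL = j·8.734e+04·0.05 = 0 + j4367 Ω
  Z5: Z = R = 13.4 Ω
Step 3 — Bridge requires nodal analysis (the Z5 bridge couples midpoints C and D, so the two paths cannot be reduced to a simple series/parallel combination). Setting node B to ground and injecting 1 A at node A, the 3-node admittance system at A, C, D solves to V_A = Z_AB = 225.8 + j9.29 Ω = 226∠2.4° Ω.
Step 4 — Power factor: PF = cos(φ) = Re(Z)/|Z| = 225.8/225.99 = 0.9992.
Step 5 — Type: Im(Z) = 9.29 ⇒ lagging (phase φ = 2.4°).

PF = 0.9992 (lagging, φ = 2.4°)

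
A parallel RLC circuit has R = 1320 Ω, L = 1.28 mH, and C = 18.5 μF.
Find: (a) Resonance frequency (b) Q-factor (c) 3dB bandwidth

Step 1 — Resonance: ω₀ = 1/√(LC) = 1/√(0.00128·1.85e-05) = 6498 rad/s.
Step 2 — f₀ = ω₀/(2π) = 1034 Hz.
Step 3 — Parallel Q: Q = R/(ω₀L) = 1320/(6498·0.00128) = 158.7.
Step 4 — Bandwidth: Δω = ω₀/Q = 40.95 rad/s; BW = Δω/(2π) = 6.517 Hz.

(a) f₀ = 1034 Hz  (b) Q = 158.7  (c) BW = 6.517 Hz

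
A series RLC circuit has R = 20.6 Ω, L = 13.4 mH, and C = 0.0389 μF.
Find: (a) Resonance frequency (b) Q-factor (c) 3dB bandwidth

Step 1 — Resonance: ω₀ = 1/√(LC) = 1/√(0.0134·3.89e-08) = 4.38e+04 rad/s.
Step 2 — f₀ = ω₀/(2π) = 6971 Hz.
Step 3 — Series Q: Q = ω₀L/R = 4.38e+04·0.0134/20.6 = 28.49.
Step 4 — Bandwidth: Δω = ω₀/Q = 1537 rad/s; BW = Δω/(2π) = 244.7 Hz.

(a) f₀ = 6971 Hz  (b) Q = 28.49  (c) BW = 244.7 Hz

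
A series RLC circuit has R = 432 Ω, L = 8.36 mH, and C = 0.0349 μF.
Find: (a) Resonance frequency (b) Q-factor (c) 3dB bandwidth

Step 1 — Resonance: ω₀ = 1/√(LC) = 1/√(0.00836·3.49e-08) = 5.854e+04 rad/s.
Step 2 — f₀ = ω₀/(2π) = 9318 Hz.
Step 3 — Series Q: Q = ω₀L/R = 5.854e+04·0.00836/432 = 1.133.
Step 4 — Bandwidth: Δω = ω₀/Q = 5.167e+04 rad/s; BW = Δω/(2π) = 8224 Hz.

(a) f₀ = 9318 Hz  (b) Q = 1.133  (c) BW = 8224 Hz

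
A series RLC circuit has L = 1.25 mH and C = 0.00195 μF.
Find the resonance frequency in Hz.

Step 1 — Resonance condition Im(Z)=0 gives ω₀ = 1/√(LC).
Step 2 — ω₀ = 1/√(0.00125·1.95e-09) = 6.405e+05 rad/s.
Step 3 — f₀ = ω₀/(2π) = 1.019e+05 Hz.

f₀ = 1.019e+05 Hz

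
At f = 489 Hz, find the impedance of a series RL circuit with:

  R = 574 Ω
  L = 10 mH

Step 1 — Angular frequency: ω = 2π·f = 2π·489 = 3072 rad/s.
Step 2 — Component impedances:
  R: Z = R = 574 Ω
  L: Z = jωL = j·3072·0.01 = 0 + j30.72 Ω
Step 3 — Series combination: Z_total = R + L = 574 + j30.72 Ω = 574.8∠3.1° Ω.

Z = 574 + j30.72 Ω = 574.8∠3.1° Ω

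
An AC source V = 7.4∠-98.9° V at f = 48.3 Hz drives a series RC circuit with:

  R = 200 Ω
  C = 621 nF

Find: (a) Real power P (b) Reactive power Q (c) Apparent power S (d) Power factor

Step 1 — Angular frequency: ω = 2π·f = 2π·48.3 = 303.5 rad/s.
Step 2 — Component impedances:
  R: Z = R = 200 Ω
  C: Z = 1/(jωC) = -j/(ω·C) = 0 - j5306 Ω
Step 3 — Series combination: Z_total = R + C = 200 - j5306 Ω = 5310∠-87.8° Ω.
Step 4 — Source phasor: V = 7.4∠-98.9° V = -1.145 - j7.311 V.
Step 5 — Current: I = V / Z = 0.001368 - j0.0002673 A = 0.001394∠-11.1° A.
Step 6 — Complex power: S = V·I* = 0.0003884 - j0.01031 VA.
Step 7 — Real power: P = Re(S) = 0.0003884 W.
Step 8 — Reactive power: Q = Im(S) = -0.01031 VAR.
Step 9 — Apparent power: |S| = 0.01031 VA.
Step 10 — Power factor: PF = P/|S| = 0.03767 (leading).

(a) P = 0.0003884 W  (b) Q = -0.01031 VAR  (c) S = 0.01031 VA  (d) PF = 0.03767 (leading)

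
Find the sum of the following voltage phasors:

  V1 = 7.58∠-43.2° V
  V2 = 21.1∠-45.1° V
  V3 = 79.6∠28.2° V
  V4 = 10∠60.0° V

Step 1 — Convert each phasor to rectangular form:
  V1 = 7.58·(cos(-43.2°) + j·sin(-43.2°)) = 5.526 - j5.189 V
  V2 = 21.1·(cos(-45.1°) + j·sin(-45.1°)) = 14.89 - j14.95 V
  V3 = 79.6·(cos(28.2°) + j·sin(28.2°)) = 70.15 + j37.62 V
  V4 = 10·(cos(60.0°) + j·sin(60.0°)) = 5 + j8.66 V
Step 2 — Sum components: V_total = 95.57 + j26.14 V.
Step 3 — Convert to polar: |V_total| = 99.08 V, ∠V_total = 15.3°.

V_total = 99.08∠15.3° V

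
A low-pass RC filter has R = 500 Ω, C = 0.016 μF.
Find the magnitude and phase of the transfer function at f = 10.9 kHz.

Step 1 — Angular frequency: ω = 2π·1.09e+04 = 6.849e+04 rad/s.
Step 2 — Transfer function: H(jω) = 1/(1 + jωRC).
Step 3 — Denominator: 1 + jωRC = 1 + j·6.849e+04·500·1.6e-08 = 1 + j0.5479.
Step 4 — H = 0.7691 - j0.4214.
Step 5 — Magnitude: |H| = 0.877 (-1.1 dB); phase: φ = -28.7°.

|H| = 0.877 (-1.1 dB), φ = -28.7°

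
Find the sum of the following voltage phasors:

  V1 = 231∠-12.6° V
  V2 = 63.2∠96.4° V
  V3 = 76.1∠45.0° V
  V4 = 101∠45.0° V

Step 1 — Convert each phasor to rectangular form:
  V1 = 231·(cos(-12.6°) + j·sin(-12.6°)) = 225.4 - j50.39 V
  V2 = 63.2·(cos(96.4°) + j·sin(96.4°)) = -7.045 + j62.81 V
  V3 = 76.1·(cos(45.0°) + j·sin(45.0°)) = 53.81 + j53.81 V
  V4 = 101·(cos(45.0°) + j·sin(45.0°)) = 71.42 + j71.42 V
Step 2 — Sum components: V_total = 343.6 + j137.6 V.
Step 3 — Convert to polar: |V_total| = 370.2 V, ∠V_total = 21.8°.

V_total = 370.2∠21.8° V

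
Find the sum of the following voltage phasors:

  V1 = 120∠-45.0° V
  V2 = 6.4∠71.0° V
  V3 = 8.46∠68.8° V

Step 1 — Convert each phasor to rectangular form:
  V1 = 120·(cos(-45.0°) + j·sin(-45.0°)) = 84.85 - j84.85 V
  V2 = 6.4·(cos(71.0°) + j·sin(71.0°)) = 2.084 + j6.051 V
  V3 = 8.46·(cos(68.8°) + j·sin(68.8°)) = 3.059 + j7.887 V
Step 2 — Sum components: V_total = 90 - j70.91 V.
Step 3 — Convert to polar: |V_total| = 114.6 V, ∠V_total = -38.2°.

V_total = 114.6∠-38.2° V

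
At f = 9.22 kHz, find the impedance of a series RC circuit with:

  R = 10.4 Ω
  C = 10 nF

Step 1 — Angular frequency: ω = 2π·f = 2π·9220 = 5.793e+04 rad/s.
Step 2 — Component impedances:
  R: Z = R = 10.4 Ω
  C: Z = 1/(jωC) = -j/(ω·C) = 0 - j1726 Ω
Step 3 — Series combination: Z_total = R + C = 10.4 - j1726 Ω = 1726∠-89.7° Ω.

Z = 10.4 - j1726 Ω = 1726∠-89.7° Ω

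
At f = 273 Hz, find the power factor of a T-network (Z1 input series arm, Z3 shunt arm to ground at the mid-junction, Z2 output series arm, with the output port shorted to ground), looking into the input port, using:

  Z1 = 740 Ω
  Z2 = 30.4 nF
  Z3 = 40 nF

Step 1 — Angular frequency: ω = 2π·f = 2π·273 = 1715 rad/s.
Step 2 — Component impedances:
  Z1: Z = R = 740 Ω
  Z2: Z = 1/(jωC) = -j/(ω·C) = 0 - j1.918e+04 Ω
  Z3: Z = 1/(jωC) = -j/(ω·C) = 0 - j1.457e+04 Ω
Step 3 — With the output port shorted to ground, the output series arm Z2 runs from the junction to ground; the shunt arm Z3 also runs from the junction to ground. They appear in parallel: Z3 || Z2 = 0 - j8281 Ω.
Step 4 — Series with input arm Z1: Z_in = Z1 + (Z3 || Z2) = 740 - j8281 Ω = 8314∠-84.9° Ω.
Step 5 — Power factor: PF = cos(φ) = Re(Z)/|Z| = 740/8314 = 0.08901.
Step 6 — Type: Im(Z) = -8281 ⇒ leading (phase φ = -84.9°).

PF = 0.08901 (leading, φ = -84.9°)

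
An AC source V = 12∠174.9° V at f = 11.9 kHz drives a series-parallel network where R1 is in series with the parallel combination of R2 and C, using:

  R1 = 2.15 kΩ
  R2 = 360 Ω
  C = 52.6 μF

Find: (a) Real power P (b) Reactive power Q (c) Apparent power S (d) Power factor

Step 1 — Angular frequency: ω = 2π·f = 2π·1.19e+04 = 7.477e+04 rad/s.
Step 2 — Component impedances:
  R1: Z = R = 2150 Ω
  R2: Z = R = 360 Ω
  C: Z = 1/(jωC) = -j/(ω·C) = 0 - j0.2543 Ω
Step 3 — Parallel branch: R2 || C = 1/(1/R2 + 1/C) = 0.0001796 - j0.2543 Ω.
Step 4 — Series with R1: Z_total = R1 + (R2 || C) = 2150 - j0.2543 Ω = 2150∠-0.0° Ω.
Step 5 — Source phasor: V = 12∠174.9° V = -11.95 + j1.067 V.
Step 6 — Current: I = V / Z = -0.005559 + j0.0004955 A = 0.005581∠174.9° A.
Step 7 — Complex power: S = V·I* = 0.06698 - j7.921e-06 VA.
Step 8 — Real power: P = Re(S) = 0.06698 W.
Step 9 — Reactive power: Q = Im(S) = -7.921e-06 VAR.
Step 10 — Apparent power: |S| = 0.06698 VA.
Step 11 — Power factor: PF = P/|S| = 1 (leading).

(a) P = 0.06698 W  (b) Q = -7.921e-06 VAR  (c) S = 0.06698 VA  (d) PF = 1 (leading)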